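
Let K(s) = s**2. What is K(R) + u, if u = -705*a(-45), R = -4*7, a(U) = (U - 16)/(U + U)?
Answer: 1837/6 ≈ 306.17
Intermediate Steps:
a(U) = (-16 + U)/(2*U) (a(U) = (-16 + U)/((2*U)) = (-16 + U)*(1/(2*U)) = (-16 + U)/(2*U))
R = -28
u = -2867/6 (u = -705*(-16 - 45)/(2*(-45)) = -705*(-1)*(-61)/(2*45) = -705*61/90 = -2867/6 ≈ -477.83)
K(R) + u = (-28)**2 - 2867/6 = 784 - 2867/6 = 1837/6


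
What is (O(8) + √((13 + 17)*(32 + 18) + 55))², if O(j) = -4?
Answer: (4 - √1555)² ≈ 1255.5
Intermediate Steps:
(O(8) + √((13 + 17)*(32 + 18) + 55))² = (-4 + √((13 + 17)*(32 + 18) + 55))² = (-4 + √(30*50 + 55))² = (-4 + √(1500 + 55))² = (-4 + √1555)²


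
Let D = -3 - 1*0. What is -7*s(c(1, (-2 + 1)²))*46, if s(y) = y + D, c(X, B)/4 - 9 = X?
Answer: -11914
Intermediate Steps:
D = -3 (D = -3 + 0 = -3)
c(X, B) = 36 + 4*X
s(y) = -3 + y (s(y) = y - 3 = -3 + y)
-7*s(c(1, (-2 + 1)²))*46 = -7*(-3 + (36 + 4*1))*46 = -7*(-3 + (36 + 4))*46 = -7*(-3 + 40)*46 = -7*37*46 = -259*46 = -11914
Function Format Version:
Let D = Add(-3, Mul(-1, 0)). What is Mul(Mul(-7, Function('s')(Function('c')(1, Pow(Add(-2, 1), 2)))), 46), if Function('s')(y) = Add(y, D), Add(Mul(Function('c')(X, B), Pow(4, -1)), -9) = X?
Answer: -11914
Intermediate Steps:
D = -3 (D = Add(-3, 0) = -3)
Function('c')(X, B) = Add(36, Mul(4, X))
Function('s')(y) = Add(-3, y) (Function('s')(y) = Add(y, -3) = Add(-3, y))
Mul(Mul(-7, Function('s')(Function('c')(1, Pow(Add(-2, 1), 2)))), 46) = Mul(Mul(-7, Add(-3, Add(36, Mul(4, 1)))), 46) = Mul(Mul(-7, Add(-3, Add(36, 4))), 46) = Mul(Mul(-7, Add(-3, 40)), 46) = Mul(Mul(-7, 37), 46) = Mul(-259, 46) = -11914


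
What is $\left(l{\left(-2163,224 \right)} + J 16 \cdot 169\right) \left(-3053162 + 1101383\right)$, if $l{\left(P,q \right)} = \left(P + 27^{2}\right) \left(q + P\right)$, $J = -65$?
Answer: $-5083927578714$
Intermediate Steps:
$l{\left(P,q \right)} = \left(729 + P\right) \left(P + q\right)$ ($l{\left(P,q \right)} = \left(P + 729\right) \left(P + q\right) = \left(729 + P\right) \left(P + q\right)$)
$\left(l{\left(-2163,224 \right)} + J 16 \cdot 169\right) \left(-3053162 + 1101383\right) = \left(\left(\left(-2163\right)^{2} + 729 \left(-2163\right) + 729 \cdot 224 - 484512\right) + \left(-65\right) 16 \cdot 169\right) \left(-3053162 + 1101383\right) = \left(\left(4678569 - 1576827 + 163296 - 484512\right) - 175760\right) \left(-1951779\right) = \left(2780526 - 175760\right) \left(-1951779\right) = 2604766 \left(-1951779\right) = -5083927578714$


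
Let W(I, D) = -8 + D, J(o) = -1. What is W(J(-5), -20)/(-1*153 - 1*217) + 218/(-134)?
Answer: -19227/12395 ≈ -1.5512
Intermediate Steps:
W(J(-5), -20)/(-1*153 - 1*217) + 218/(-134) = (-8 - 20)/(-1*153 - 1*217) + 218/(-134) = -28/(-153 - 217) + 218*(-1/134) = -28/(-370) - 109/67 = -28*(-1/370) - 109/67 = 14/185 - 109/67 = -19227/12395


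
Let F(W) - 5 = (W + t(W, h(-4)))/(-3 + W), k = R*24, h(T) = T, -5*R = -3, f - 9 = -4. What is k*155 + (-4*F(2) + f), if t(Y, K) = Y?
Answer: 2233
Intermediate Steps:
f = 5 (f = 9 - 4 = 5)
R = 3/5 (R = -1/5*(-3) = 3/5 ≈ 0.60000)
k = 72/5 (k = (3/5)*24 = 72/5 ≈ 14.400)
F(W) = 5 + 2*W/(-3 + W) (F(W) = 5 + (W + W)/(-3 + W) = 5 + (2*W)/(-3 + W) = 5 + 2*W/(-3 + W))
k*155 + (-4*F(2) + f) = (72/5)*155 + (-4*(-15 + 7*2)/(-3 + 2) + 5) = 2232 + (-4*(-15 + 14)/(-1) + 5) = 2232 + (-(-4)*(-1) + 5) = 2232 + (-4*1 + 5) = 2232 + (-4 + 5) = 2232 + 1 = 2233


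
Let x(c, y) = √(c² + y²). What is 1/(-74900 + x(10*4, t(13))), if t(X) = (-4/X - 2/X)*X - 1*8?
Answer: -18725/1402502051 - √449/2805004102 ≈ -1.3359e-5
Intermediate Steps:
t(X) = -14 (t(X) = (-6/X)*X - 8 = -6 - 8 = -14)
1/(-74900 + x(10*4, t(13))) = 1/(-74900 + √((10*4)² + (-14)²)) = 1/(-74900 + √(40² + 196)) = 1/(-74900 + √(1600 + 196)) = 1/(-74900 + √1796) = 1/(-74900 + 2*√449)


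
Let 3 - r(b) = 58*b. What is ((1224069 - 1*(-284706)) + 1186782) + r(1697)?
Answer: 2597134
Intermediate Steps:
r(b) = 3 - 58*b
((1224069 - 1*(-284706)) + 1186782) + r(1697) = ((1224069 - 1*(-284706)) + 1186782) + (3 - 58*1697) = ((1224069 + 284706) + 1186782) + (3 - 98426) = (1508775 + 1186782) - 98423 = 2695557 - 98423 = 2597134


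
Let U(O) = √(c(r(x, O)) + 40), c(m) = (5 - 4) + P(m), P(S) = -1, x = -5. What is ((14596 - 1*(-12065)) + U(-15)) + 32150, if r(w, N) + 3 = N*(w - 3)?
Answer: 58811 + 2*√10 ≈ 58817.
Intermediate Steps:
r(w, N) = -3 + N*(-3 + w) (r(w, N) = -3 + N*(w - 3) = -3 + N*(-3 + w))
c(m) = 0 (c(m) = (5 - 4) - 1 = 1 - 1 = 0)
U(O) = 2*√10 (U(O) = √(0 + 40) = √40 = 2*√10)
((14596 - 1*(-12065)) + U(-15)) + 32150 = ((14596 - 1*(-12065)) + 2*√10) + 32150 = ((14596 + 12065) + 2*√10) + 32150 = (26661 + 2*√10) + 32150 = 58811 + 2*√10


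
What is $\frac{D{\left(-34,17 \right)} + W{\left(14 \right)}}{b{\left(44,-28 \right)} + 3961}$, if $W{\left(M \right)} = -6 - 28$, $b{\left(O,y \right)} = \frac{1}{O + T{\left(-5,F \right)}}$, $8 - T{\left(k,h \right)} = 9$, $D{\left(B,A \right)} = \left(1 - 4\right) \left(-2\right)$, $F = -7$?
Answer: $- \frac{43}{6083} \approx -0.0070689$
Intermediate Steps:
$D{\left(B,A \right)} = 6$ ($D{\left(B,A \right)} = \left(-3\right) \left(-2\right) = 6$)
$T{\left(k,h \right)} = -1$ ($T{\left(k,h \right)} = 8 - 9 = -1$)
$b{\left(O,y \right)} = \frac{1}{-1 + O}$ ($b{\left(O,y \right)} = \frac{1}{O - 1} = \frac{1}{-1 + O}$)
$W{\left(M \right)} = -34$ ($W{\left(M \right)} = -6 - 28 = -34$)
$\frac{D{\left(-34,17 \right)} + W{\left(14 \right)}}{b{\left(44,-28 \right)} + 3961} = \frac{6 - 34}{\frac{1}{-1 + 44} + 3961} = - \frac{28}{\frac{1}{43} + 3961} = - \frac{28}{\frac{170324}{43}} = \left(-28\right) \frac{43}{170324} = - \frac{43}{6083}$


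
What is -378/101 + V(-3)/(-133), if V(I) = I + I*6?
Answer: -6879/1919 ≈ -3.5847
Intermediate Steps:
V(I) = 7*I (V(I) = I + 6*I = 7*I)
-378/101 + V(-3)/(-133) = -378/101 + (7*(-3))/(-133) = -378*1/101 - 21*(-1/133) = -378/101 + 3/19 = -6879/1919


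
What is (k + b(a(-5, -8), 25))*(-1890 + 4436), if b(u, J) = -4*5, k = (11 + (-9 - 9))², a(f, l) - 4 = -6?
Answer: 73834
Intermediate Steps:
a(f, l) = -2 (a(f, l) = 4 - 6 = -2)
k = 49 (k = (11 - 18)² = (-7)² = 49)
b(u, J) = -20
(k + b(a(-5, -8), 25))*(-1890 + 4436) = (49 - 20)*(-1890 + 4436) = 29*2546 = 73834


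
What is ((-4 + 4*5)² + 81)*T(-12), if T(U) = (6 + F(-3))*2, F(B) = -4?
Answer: 1348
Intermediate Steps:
T(U) = 4 (T(U) = (6 - 4)*2 = 2*2 = 4)
((-4 + 4*5)² + 81)*T(-12) = ((-4 + 4*5)² + 81)*4 = ((-4 + 20)² + 81)*4 = (16² + 81)*4 = (256 + 81)*4 = 337*4 = 1348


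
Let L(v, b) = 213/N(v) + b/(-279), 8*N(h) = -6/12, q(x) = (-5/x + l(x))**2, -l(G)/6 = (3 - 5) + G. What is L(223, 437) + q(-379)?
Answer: 209293935158650/40075839 ≈ 5.2224e+6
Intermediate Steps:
l(G) = 12 - 6*G (l(G) = -6*((3 - 5) + G) = -6*(-2 + G) = 12 - 6*G)
q(x) = (12 - 6*x - 5/x)**2 (q(x) = (-5/x + (12 - 6*x))**2 = (12 - 6*x - 5/x)**2)
N(h) = -1/16 (N(h) = (-6/12)/8 = (-6*1/12)/8 = (1/8)*(-1/2) = -1/16)
L(v, b) = -3408 - b/279 (L(v, b) = 213/(-1/16) + b/(-279) = 213*(-16) + b*(-1/279) = -3408 - b/279)
L(223, 437) + q(-379) = (-3408 - 1/279*437) + (5 + 6*(-379)*(-2 - 379))**2/(-379)**2 = (-3408 - 437/279) + (5 + 6*(-379)*(-381))**2/143641 = -951269/279 + (5 + 866394)**2/143641 = -951269/279 + (1/143641)*866399**2 = -951269/279 + (1/143641)*750647227201 = -951269/279 + 750647227201/143641 = 209293935158650/40075839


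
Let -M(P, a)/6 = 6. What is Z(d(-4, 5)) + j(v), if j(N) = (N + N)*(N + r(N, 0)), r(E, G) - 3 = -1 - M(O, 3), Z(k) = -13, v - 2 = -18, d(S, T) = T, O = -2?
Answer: -717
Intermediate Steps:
M(P, a) = -36 (M(P, a) = -6*6 = -36)
v = -16 (v = 2 - 18 = -16)
r(E, G) = 38 (r(E, G) = 3 + (-1 - 1*(-36)) = 3 + (-1 + 36) = 3 + 35 = 38)
j(N) = 2*N*(38 + N) (j(N) = (N + N)*(N + 38) = (2*N)*(38 + N) = 2*N*(38 + N))
Z(d(-4, 5)) + j(v) = -13 + 2*(-16)*(38 - 16) = -13 + 2*(-16)*22 = -13 - 704 = -717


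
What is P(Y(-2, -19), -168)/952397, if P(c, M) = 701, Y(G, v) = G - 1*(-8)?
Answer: 701/952397 ≈ 0.00073604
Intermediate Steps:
Y(G, v) = 8 + G (Y(G, v) = G + 8 = 8 + G)
P(Y(-2, -19), -168)/952397 = 701/952397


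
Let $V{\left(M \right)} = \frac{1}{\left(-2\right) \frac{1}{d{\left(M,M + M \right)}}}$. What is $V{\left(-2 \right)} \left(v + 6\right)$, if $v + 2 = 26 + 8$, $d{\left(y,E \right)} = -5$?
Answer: $95$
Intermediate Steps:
$v = 32$ ($v = -2 + \left(26 + 8\right) = -2 + 34 = 32$)
$V{\left(M \right)} = \frac{5}{2}$ ($V{\left(M \right)} = \frac{1}{\left(-2\right) \frac{1}{-5}} = \frac{1}{\left(-2\right) \left(- \frac{1}{5}\right)} = \frac{1}{\frac{2}{5}} = \frac{5}{2}$)
$V{\left(-2 \right)} \left(v + 6\right) = \frac{5 \left(32 + 6\right)}{2} = \frac{5}{2} \cdot 38 = 95$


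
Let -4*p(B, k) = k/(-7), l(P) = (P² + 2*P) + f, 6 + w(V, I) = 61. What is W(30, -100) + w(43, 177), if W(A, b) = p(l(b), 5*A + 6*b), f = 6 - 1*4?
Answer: 545/14 ≈ 38.929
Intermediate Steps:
w(V, I) = 55 (w(V, I) = -6 + 61 = 55)
f = 2 (f = 6 - 4 = 2)
l(P) = 2 + P² + 2*P (l(P) = (P² + 2*P) + 2 = 2 + P² + 2*P)
p(B, k) = k/28 (p(B, k) = -k/(4*(-7)) = -k*(-1)/(4*7) = -(-1)*k/28 = k/28)
W(A, b) = 3*b/14 + 5*A/28 (W(A, b) = (5*A + 6*b)/28 = 3*b/14 + 5*A/28)
W(30, -100) + w(43, 177) = ((3/14)*(-100) + (5/28)*30) + 55 = (-150/7 + 75/14) + 55 = -225/14 + 55 = 545/14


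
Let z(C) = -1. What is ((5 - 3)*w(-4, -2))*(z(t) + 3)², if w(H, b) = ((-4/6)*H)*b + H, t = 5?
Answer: -224/3 ≈ -74.667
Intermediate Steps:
w(H, b) = H - 2*H*b/3 (w(H, b) = ((-4*⅙)*H)*b + H = (-2*H/3)*b + H = -2*H*b/3 + H = H - 2*H*b/3)
((5 - 3)*w(-4, -2))*(z(t) + 3)² = ((5 - 3)*((⅓)*(-4)*(3 - 2*(-2))))*(-1 + 3)² = (2*((⅓)*(-4)*(3 + 4)))*2² = (2*((⅓)*(-4)*7))*4 = (2*(-28/3))*4 = -56/3*4 = -224/3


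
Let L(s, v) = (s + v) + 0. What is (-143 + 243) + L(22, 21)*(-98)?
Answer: -4114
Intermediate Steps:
L(s, v) = s + v
(-143 + 243) + L(22, 21)*(-98) = (-143 + 243) + (22 + 21)*(-98) = 100 + 43*(-98) = 100 - 4214 = -4114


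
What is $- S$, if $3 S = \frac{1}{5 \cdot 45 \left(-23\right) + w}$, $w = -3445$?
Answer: $\frac{1}{25860} \approx 3.867 \cdot 10^{-5}$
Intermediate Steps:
$S = - \frac{1}{25860}$ ($S = \frac{1}{3 \left(5 \cdot 45 \left(-23\right) - 3445\right)} = \frac{1}{3 \left(225 \left(-23\right) - 3445\right)} = \frac{1}{3 \left(-5175 - 3445\right)} = \frac{1}{3 \left(-8620\right)} = \frac{1}{3} \left(- \frac{1}{8620}\right) = - \frac{1}{25860} \approx -3.867 \cdot 10^{-5}$)
$- S = \left(-1\right) \left(- \frac{1}{25860}\right) = \frac{1}{25860}$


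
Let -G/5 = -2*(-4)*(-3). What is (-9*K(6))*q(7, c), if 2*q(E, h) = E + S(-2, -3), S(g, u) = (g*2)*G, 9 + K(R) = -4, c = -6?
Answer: -55341/2 ≈ -27671.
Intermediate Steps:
G = 120 (G = -5*(-2*(-4))*(-3) = -40*(-3) = -5*(-24) = 120)
K(R) = -13 (K(R) = -9 - 4 = -13)
S(g, u) = 240*g (S(g, u) = (g*2)*120 = (2*g)*120 = 240*g)
q(E, h) = -240 + E/2 (q(E, h) = (E + 240*(-2))/2 = (E - 480)/2 = (-480 + E)/2 = -240 + E/2)
(-9*K(6))*q(7, c) = (-9*(-13))*(-240 + (½)*7) = 117*(-240 + 7/2) = 117*(-473/2) = -55341/2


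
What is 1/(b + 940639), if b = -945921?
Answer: -1/5282 ≈ -0.00018932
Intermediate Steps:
1/(b + 940639) = 1/(-945921 + 940639) = 1/(-5282) = -1/5282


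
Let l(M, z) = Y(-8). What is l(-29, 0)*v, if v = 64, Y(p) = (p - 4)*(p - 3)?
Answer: 8448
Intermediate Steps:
Y(p) = (-4 + p)*(-3 + p)
l(M, z) = 132 (l(M, z) = 12 + (-8)**2 - 7*(-8) = 12 + 64 + 56 = 132)
l(-29, 0)*v = 132*64 = 8448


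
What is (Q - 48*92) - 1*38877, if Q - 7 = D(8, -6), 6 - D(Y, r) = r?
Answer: -43274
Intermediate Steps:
D(Y, r) = 6 - r
Q = 19 (Q = 7 + (6 - 1*(-6)) = 7 + (6 + 6) = 7 + 12 = 19)
(Q - 48*92) - 1*38877 = (19 - 48*92) - 1*38877 = (19 - 4416) - 38877 = -4397 - 38877 = -43274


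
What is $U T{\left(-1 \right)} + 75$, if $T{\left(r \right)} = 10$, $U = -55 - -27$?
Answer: $-205$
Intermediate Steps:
$U = -28$ ($U = -55 + 27 = -28$)
$U T{\left(-1 \right)} + 75 = \left(-28\right) 10 + 75 = -280 + 75 = -205$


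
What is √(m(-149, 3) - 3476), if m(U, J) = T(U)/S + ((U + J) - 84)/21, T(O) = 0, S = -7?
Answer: I*√1537746/21 ≈ 59.05*I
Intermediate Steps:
m(U, J) = -4 + J/21 + U/21 (m(U, J) = 0/(-7) + ((U + J) - 84)/21 = 0*(-⅐) + ((J + U) - 84)*(1/21) = 0 + (-84 + J + U)*(1/21) = 0 + (-4 + J/21 + U/21) = -4 + J/21 + U/21)
√(m(-149, 3) - 3476) = √((-4 + (1/21)*3 + (1/21)*(-149)) - 3476) = √((-4 + ⅐ - 149/21) - 3476) = √(-230/21 - 3476) = √(-73226/21) = I*√1537746/21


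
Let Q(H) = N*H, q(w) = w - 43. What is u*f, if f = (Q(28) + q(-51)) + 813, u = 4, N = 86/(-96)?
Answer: 8327/3 ≈ 2775.7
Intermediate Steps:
N = -43/48 (N = 86*(-1/96) = -43/48 ≈ -0.89583)
q(w) = -43 + w
Q(H) = -43*H/48
f = 8327/12 (f = (-43/48*28 + (-43 - 51)) + 813 = (-301/12 - 94) + 813 = -1429/12 + 813 = 8327/12 ≈ 693.92)
u*f = 4*(8327/12) = 8327/3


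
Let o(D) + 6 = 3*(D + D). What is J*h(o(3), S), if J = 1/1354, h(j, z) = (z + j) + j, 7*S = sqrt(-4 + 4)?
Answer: 12/677 ≈ 0.017725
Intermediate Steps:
S = 0 (S = sqrt(-4 + 4)/7 = sqrt(0)/7 = (1/7)*0 = 0)
o(D) = -6 + 6*D (o(D) = -6 + 3*(D + D) = -6 + 3*(2*D) = -6 + 6*D)
h(j, z) = z + 2*j (h(j, z) = (j + z) + j = z + 2*j)
J = 1/1354 ≈ 0.00073855
J*h(o(3), S) = (0 + 2*(-6 + 6*3))/1354 = (0 + 2*(-6 + 18))/1354 = (0 + 2*12)/1354 = (0 + 24)/1354 = (1/1354)*24 = 12/677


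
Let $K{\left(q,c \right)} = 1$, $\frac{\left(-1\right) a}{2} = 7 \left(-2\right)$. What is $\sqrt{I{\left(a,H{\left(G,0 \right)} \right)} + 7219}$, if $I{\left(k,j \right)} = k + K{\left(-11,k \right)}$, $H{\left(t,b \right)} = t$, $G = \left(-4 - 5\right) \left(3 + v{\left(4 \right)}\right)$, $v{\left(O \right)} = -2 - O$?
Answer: $4 \sqrt{453} \approx 85.135$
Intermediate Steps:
$G = 27$ ($G = \left(-4 - 5\right) \left(3 - 6\right) = - 9 \left(3 - 6\right) = \left(-9\right) \left(-3\right) = 27$)
$a = 28$ ($a = - 2 \cdot 7 \left(-2\right) = \left(-2\right) \left(-14\right) = 28$)
$I{\left(k,j \right)} = 1 + k$ ($I{\left(k,j \right)} = k + 1 = 1 + k$)
$\sqrt{I{\left(a,H{\left(G,0 \right)} \right)} + 7219} = \sqrt{\left(1 + 28\right) + 7219} = \sqrt{29 + 7219} = \sqrt{7248} = 4 \sqrt{453}$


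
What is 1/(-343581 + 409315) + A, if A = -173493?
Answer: -11404388861/65734 ≈ -1.7349e+5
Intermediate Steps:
1/(-343581 + 409315) + A = 1/(-343581 + 409315) - 173493 = 1/65734 - 173493 = -11404388861/65734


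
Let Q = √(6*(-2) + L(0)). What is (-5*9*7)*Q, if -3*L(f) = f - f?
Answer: -630*I*√3 ≈ -1091.2*I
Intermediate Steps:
L(f) = 0 (L(f) = -(f - f)/3 = -⅓*0 = 0)
Q = 2*I*√3 (Q = √(6*(-2) + 0) = √(-12 + 0) = √(-12) = 2*I*√3 ≈ 3.4641*I)
(-5*9*7)*Q = (-5*9*7)*(2*I*√3) = (-45*7)*(2*I*√3) = -630*I*√3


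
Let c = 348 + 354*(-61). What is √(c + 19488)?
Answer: I*√1758 ≈ 41.929*I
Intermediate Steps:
c = -21246 (c = 348 - 21594 = -21246)
√(c + 19488) = √(-21246 + 19488) = √(-1758) = I*√1758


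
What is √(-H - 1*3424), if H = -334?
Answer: I*√3090 ≈ 55.588*I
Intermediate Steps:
√(-H - 1*3424) = √(-1*(-334) - 1*3424) = √(334 - 3424) = √(-3090) = I*√3090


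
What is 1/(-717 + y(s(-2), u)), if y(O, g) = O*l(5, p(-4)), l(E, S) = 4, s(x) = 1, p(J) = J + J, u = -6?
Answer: -1/713 ≈ -0.0014025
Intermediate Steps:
p(J) = 2*J
y(O, g) = 4*O (y(O, g) = O*4 = 4*O)
1/(-717 + y(s(-2), u)) = 1/(-717 + 4*1) = 1/(-717 + 4) = 1/(-713) = -1/713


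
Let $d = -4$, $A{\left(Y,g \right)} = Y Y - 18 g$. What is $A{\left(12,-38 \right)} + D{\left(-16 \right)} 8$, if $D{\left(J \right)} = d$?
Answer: $796$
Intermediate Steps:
$A{\left(Y,g \right)} = Y^{2} - 18 g$
$D{\left(J \right)} = -4$
$A{\left(12,-38 \right)} + D{\left(-16 \right)} 8 = \left(12^{2} - -684\right) - 32 = \left(144 + 684\right) - 32 = 828 - 32 = 796$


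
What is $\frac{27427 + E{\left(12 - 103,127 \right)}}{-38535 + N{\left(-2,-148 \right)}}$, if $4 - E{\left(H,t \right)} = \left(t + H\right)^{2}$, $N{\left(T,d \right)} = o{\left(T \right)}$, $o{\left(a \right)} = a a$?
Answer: $- \frac{26135}{38531} \approx -0.67828$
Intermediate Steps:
$o{\left(a \right)} = a^{2}$
$N{\left(T,d \right)} = T^{2}$
$E{\left(H,t \right)} = 4 - \left(H + t\right)^{2}$ ($E{\left(H,t \right)} = 4 - \left(t + H\right)^{2} = 4 - \left(H + t\right)^{2}$)
$\frac{27427 + E{\left(12 - 103,127 \right)}}{-38535 + N{\left(-2,-148 \right)}} = \frac{27427 + \left(4 - \left(\left(12 - 103\right) + 127\right)^{2}\right)}{-38535 + \left(-2\right)^{2}} = \frac{27427 + \left(4 - \left(-91 + 127\right)^{2}\right)}{-38535 + 4} = \frac{27427 + \left(4 - 36^{2}\right)}{-38531} = \left(27427 + \left(4 - 1296\right)\right) \left(- \frac{1}{38531}\right) = \left(27427 - 1292\right) \left(- \frac{1}{38531}\right) = 26135 \left(- \frac{1}{38531}\right) = - \frac{26135}{38531}$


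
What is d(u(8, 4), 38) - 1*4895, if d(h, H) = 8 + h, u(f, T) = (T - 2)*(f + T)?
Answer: -4863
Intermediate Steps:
u(f, T) = (-2 + T)*(T + f)
d(u(8, 4), 38) - 1*4895 = (8 + (4**2 - 2*4 - 2*8 + 4*8)) - 1*4895 = (8 + (16 - 8 - 16 + 32)) - 4895 = (8 + 24) - 4895 = 32 - 4895 = -4863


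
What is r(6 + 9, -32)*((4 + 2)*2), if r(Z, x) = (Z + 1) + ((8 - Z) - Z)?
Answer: -72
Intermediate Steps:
r(Z, x) = 9 - Z (r(Z, x) = (1 + Z) + (8 - 2*Z) = 9 - Z)
r(6 + 9, -32)*((4 + 2)*2) = (9 - (6 + 9))*((4 + 2)*2) = (9 - 1*15)*(6*2) = (9 - 15)*12 = -6*12 = -72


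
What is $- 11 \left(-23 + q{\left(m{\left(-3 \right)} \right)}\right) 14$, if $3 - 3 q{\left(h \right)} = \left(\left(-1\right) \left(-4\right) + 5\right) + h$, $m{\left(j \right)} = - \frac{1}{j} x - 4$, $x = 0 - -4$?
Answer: $\frac{33418}{9} \approx 3713.1$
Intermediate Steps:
$x = 4$ ($x = 0 + 4 = 4$)
$m{\left(j \right)} = -4 - \frac{4}{j}$ ($m{\left(j \right)} = - \frac{1}{j} 4 - 4 = - \frac{4}{j} - 4 = -4 - \frac{4}{j}$)
$q{\left(h \right)} = -2 - \frac{h}{3}$ ($q{\left(h \right)} = 1 - \frac{\left(\left(-1\right) \left(-4\right) + 5\right) + h}{3} = 1 - \frac{\left(4 + 5\right) + h}{3} = 1 - \frac{9 + h}{3} = 1 - \left(3 + \frac{h}{3}\right) = -2 - \frac{h}{3}$)
$- 11 \left(-23 + q{\left(m{\left(-3 \right)} \right)}\right) 14 = - 11 \left(-23 - \left(2 + \frac{-4 - \frac{4}{-3}}{3}\right)\right) 14 = - 11 \left(-23 - \left(2 + \frac{-4 - - \frac{4}{3}}{3}\right)\right) 14 = - 11 \left(-23 - \left(2 + \frac{-4 + \frac{4}{3}}{3}\right)\right) 14 = - 11 \left(-23 - \frac{10}{9}\right) 14 = - 11 \left(\left(- \frac{217}{9}\right) 14\right) = \left(-11\right) \left(- \frac{3038}{9}\right) = \frac{33418}{9}$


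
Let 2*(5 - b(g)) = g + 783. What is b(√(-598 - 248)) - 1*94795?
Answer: -190363/2 - 3*I*√94/2 ≈ -95182.0 - 14.543*I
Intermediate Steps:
b(g) = -773/2 - g/2 (b(g) = 5 - (g + 783)/2 = 5 - (783 + g)/2 = 5 + (-783/2 - g/2) = -773/2 - g/2)
b(√(-598 - 248)) - 1*94795 = (-773/2 - √(-598 - 248)/2) - 1*94795 = (-773/2 - 3*I*√94/2) - 94795 = -190363/2 - 3*I*√94/2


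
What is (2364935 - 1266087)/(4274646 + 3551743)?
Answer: 1098848/7826389 ≈ 0.14040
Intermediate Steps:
(2364935 - 1266087)/(4274646 + 3551743) = 1098848/7826389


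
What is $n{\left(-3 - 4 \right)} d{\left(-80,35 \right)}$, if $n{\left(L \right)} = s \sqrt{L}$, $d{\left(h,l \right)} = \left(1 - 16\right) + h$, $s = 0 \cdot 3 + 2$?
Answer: $- 190 i \sqrt{7} \approx - 502.69 i$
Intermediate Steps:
$s = 2$ ($s = 0 + 2 = 2$)
$d{\left(h,l \right)} = -15 + h$
$n{\left(L \right)} = 2 \sqrt{L}$
$n{\left(-3 - 4 \right)} d{\left(-80,35 \right)} = 2 \sqrt{-3 - 4} \left(-15 - 80\right) = 2 \sqrt{-3 - 4} \left(-95\right) = 2 \sqrt{-7} \left(-95\right) = 2 i \sqrt{7} \left(-95\right) = - 190 i \sqrt{7}$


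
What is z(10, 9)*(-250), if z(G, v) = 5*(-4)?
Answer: 5000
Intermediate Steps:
z(G, v) = -20
z(10, 9)*(-250) = -20*(-250) = 5000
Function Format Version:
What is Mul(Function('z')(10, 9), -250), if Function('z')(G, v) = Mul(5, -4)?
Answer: 5000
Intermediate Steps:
Function('z')(G, v) = -20
Mul(Function('z')(10, 9), -250) = Mul(-20, -250) = 5000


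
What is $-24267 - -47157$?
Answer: $22890$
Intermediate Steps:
$-24267 - -47157 = -24267 + 47157 = 22890$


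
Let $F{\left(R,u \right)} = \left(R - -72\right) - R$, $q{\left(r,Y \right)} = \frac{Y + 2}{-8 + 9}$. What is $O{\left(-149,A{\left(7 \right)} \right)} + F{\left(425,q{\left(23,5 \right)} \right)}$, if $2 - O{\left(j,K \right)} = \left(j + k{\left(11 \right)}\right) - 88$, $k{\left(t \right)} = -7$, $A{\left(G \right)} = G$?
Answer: $318$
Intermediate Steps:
$q{\left(r,Y \right)} = 2 + Y$ ($q{\left(r,Y \right)} = \frac{2 + Y}{1} = \left(2 + Y\right) 1 = 2 + Y$)
$F{\left(R,u \right)} = 72$ ($F{\left(R,u \right)} = \left(R + 72\right) - R = \left(72 + R\right) - R = 72$)
$O{\left(j,K \right)} = 97 - j$ ($O{\left(j,K \right)} = 2 - \left(\left(j - 7\right) - 88\right) = 2 - \left(\left(-7 + j\right) - 88\right) = 2 - \left(-95 + j\right) = 97 - j$)
$O{\left(-149,A{\left(7 \right)} \right)} + F{\left(425,q{\left(23,5 \right)} \right)} = \left(97 - -149\right) + 72 = \left(97 + 149\right) + 72 = 246 + 72 = 318$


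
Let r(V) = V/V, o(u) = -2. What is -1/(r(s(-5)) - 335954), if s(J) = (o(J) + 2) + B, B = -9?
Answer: 1/335953 ≈ 2.9766e-6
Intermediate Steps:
s(J) = -9 (s(J) = (-2 + 2) - 9 = 0 - 9 = -9)
r(V) = 1
-1/(r(s(-5)) - 335954) = -1/(1 - 335954) = -1/(-335953) = -1*(-1/335953) = 1/335953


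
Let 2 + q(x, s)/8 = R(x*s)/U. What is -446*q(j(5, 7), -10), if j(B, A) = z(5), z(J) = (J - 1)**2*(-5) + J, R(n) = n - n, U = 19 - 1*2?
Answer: 7136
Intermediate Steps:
U = 17 (U = 19 - 2 = 17)
R(n) = 0
z(J) = J - 5*(-1 + J)**2 (z(J) = (-1 + J)**2*(-5) + J = -5*(-1 + J)**2 + J = J - 5*(-1 + J)**2)
j(B, A) = -75 (j(B, A) = 5 - 5*(-1 + 5)**2 = 5 - 5*4**2 = 5 - 5*16 = 5 - 80 = -75)
q(x, s) = -16 (q(x, s) = -16 + 8*(0/17) = -16 + 8*(0*(1/17)) = -16 + 8*0 = -16 + 0 = -16)
-446*q(j(5, 7), -10) = -446*(-16) = 7136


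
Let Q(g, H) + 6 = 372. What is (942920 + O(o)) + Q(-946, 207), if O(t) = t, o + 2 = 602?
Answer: 943886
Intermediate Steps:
o = 600 (o = -2 + 602 = 600)
Q(g, H) = 366 (Q(g, H) = -6 + 372 = 366)
(942920 + O(o)) + Q(-946, 207) = (942920 + 600) + 366 = 943520 + 366 = 943886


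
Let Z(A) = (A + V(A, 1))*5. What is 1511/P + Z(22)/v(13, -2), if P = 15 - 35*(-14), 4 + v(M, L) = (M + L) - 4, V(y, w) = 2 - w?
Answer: 62608/1515 ≈ 41.325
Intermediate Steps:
v(M, L) = -8 + L + M (v(M, L) = -4 + ((M + L) - 4) = -4 + ((L + M) - 4) = -4 + (-4 + L + M) = -8 + L + M)
Z(A) = 5 + 5*A (Z(A) = (A + (2 - 1*1))*5 = (A + (2 - 1))*5 = (A + 1)*5 = (1 + A)*5 = 5 + 5*A)
P = 505 (P = 15 + 490 = 505)
1511/P + Z(22)/v(13, -2) = 1511/505 + (5 + 5*22)/(-8 - 2 + 13) = 1511*(1/505) + (5 + 110)/3 = 1511/505 + 115*(⅓) = 1511/505 + 115/3 = 62608/1515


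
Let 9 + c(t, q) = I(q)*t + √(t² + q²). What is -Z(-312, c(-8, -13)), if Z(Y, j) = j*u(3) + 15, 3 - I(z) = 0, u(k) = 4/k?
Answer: 29 - 4*√233/3 ≈ 8.6476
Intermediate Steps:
I(z) = 3 (I(z) = 3 - 1*0 = 3 + 0 = 3)
c(t, q) = -9 + √(q² + t²) + 3*t (c(t, q) = -9 + (3*t + √(t² + q²)) = -9 + (3*t + √(q² + t²)) = -9 + (√(q² + t²) + 3*t) = -9 + √(q² + t²) + 3*t)
Z(Y, j) = 15 + 4*j/3 (Z(Y, j) = j*(4/3) + 15 = 4*j/3 + 15 = 15 + 4*j/3)
-Z(-312, c(-8, -13)) = -(15 + 4*(-9 + √((-13)² + (-8)²) + 3*(-8))/3) = -(15 + 4*(-9 + √(169 + 64) - 24)/3) = -(15 + 4*(-9 + √233 - 24)/3) = -(15 + 4*(-33 + √233)/3) = -(15 + (-44 + 4*√233/3)) = -(-29 + 4*√233/3) = 29 - 4*√233/3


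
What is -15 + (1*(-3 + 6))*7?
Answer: 6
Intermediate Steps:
-15 + (1*(-3 + 6))*7 = -15 + (1*3)*7 = -15 + 3*7 = -15 + 21 = 6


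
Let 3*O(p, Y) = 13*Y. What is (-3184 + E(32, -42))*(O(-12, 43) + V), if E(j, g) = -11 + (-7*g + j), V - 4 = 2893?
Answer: -26538250/3 ≈ -8.8461e+6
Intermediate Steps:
V = 2897 (V = 4 + 2893 = 2897)
O(p, Y) = 13*Y/3 (O(p, Y) = (13*Y)/3 = 13*Y/3)
E(j, g) = -11 + j - 7*g (E(j, g) = -11 + (j - 7*g) = -11 + j - 7*g)
(-3184 + E(32, -42))*(O(-12, 43) + V) = (-3184 + (-11 + 32 - 7*(-42)))*((13/3)*43 + 2897) = (-3184 + (-11 + 32 + 294))*(559/3 + 2897) = (-3184 + 315)*(9250/3) = -2869*9250/3 = -26538250/3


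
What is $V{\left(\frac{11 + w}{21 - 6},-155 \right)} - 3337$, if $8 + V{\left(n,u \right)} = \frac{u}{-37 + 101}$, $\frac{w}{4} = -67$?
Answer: $- \frac{214235}{64} \approx -3347.4$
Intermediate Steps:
$w = -268$ ($w = 4 \left(-67\right) = -268$)
$V{\left(n,u \right)} = -8 + \frac{u}{64}$ ($V{\left(n,u \right)} = -8 + \frac{u}{-37 + 101} = -8 + \frac{u}{64}$)
$V{\left(\frac{11 + w}{21 - 6},-155 \right)} - 3337 = \left(-8 + \frac{1}{64} \left(-155\right)\right) - 3337 = \left(-8 - \frac{155}{64}\right) - 3337 = - \frac{667}{64} - 3337 = - \frac{214235}{64}$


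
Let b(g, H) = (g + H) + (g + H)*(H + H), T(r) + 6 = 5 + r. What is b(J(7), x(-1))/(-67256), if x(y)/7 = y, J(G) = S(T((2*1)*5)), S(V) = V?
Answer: 13/33628 ≈ 0.00038658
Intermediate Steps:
T(r) = -1 + r (T(r) = -6 + (5 + r) = -1 + r)
J(G) = 9 (J(G) = -1 + (2*1)*5 = -1 + 2*5 = -1 + 10 = 9)
x(y) = 7*y
b(g, H) = H + g + 2*H*(H + g) (b(g, H) = (H + g) + (H + g)*(2*H) = (H + g) + 2*H*(H + g) = H + g + 2*H*(H + g))
b(J(7), x(-1))/(-67256) = (7*(-1) + 9 + 2*(7*(-1))² + 2*(7*(-1))*9)/(-67256) = (-7 + 9 + 2*(-7)² + 2*(-7)*9)*(-1/67256) = (-7 + 9 + 2*49 - 126)*(-1/67256) = (-7 + 9 + 98 - 126)*(-1/67256) = -26*(-1/67256) = 13/33628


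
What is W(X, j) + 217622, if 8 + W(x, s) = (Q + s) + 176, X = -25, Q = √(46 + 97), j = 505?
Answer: 218295 + √143 ≈ 2.1831e+5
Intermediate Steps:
Q = √143 ≈ 11.958
W(x, s) = 168 + s + √143 (W(x, s) = -8 + ((√143 + s) + 176) = -8 + ((s + √143) + 176) = -8 + (176 + s + √143) = 168 + s + √143)
W(X, j) + 217622 = (168 + 505 + √143) + 217622 = (673 + √143) + 217622 = 218295 + √143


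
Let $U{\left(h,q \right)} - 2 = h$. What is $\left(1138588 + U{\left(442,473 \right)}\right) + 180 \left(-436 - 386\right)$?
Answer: $991072$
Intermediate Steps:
$U{\left(h,q \right)} = 2 + h$
$\left(1138588 + U{\left(442,473 \right)}\right) + 180 \left(-436 - 386\right) = \left(1138588 + \left(2 + 442\right)\right) + 180 \left(-436 - 386\right) = \left(1138588 + 444\right) + 180 \left(-822\right) = 1139032 - 147960 = 991072$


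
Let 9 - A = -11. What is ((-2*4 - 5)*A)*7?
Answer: -1820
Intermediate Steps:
A = 20 (A = 9 - 1*(-11) = 9 + 11 = 20)
((-2*4 - 5)*A)*7 = ((-2*4 - 5)*20)*7 = ((-8 - 5)*20)*7 = -13*20*7 = -260*7 = -1820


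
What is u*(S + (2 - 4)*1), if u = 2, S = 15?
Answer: 26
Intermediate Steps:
u*(S + (2 - 4)*1) = 2*(15 + (2 - 4)*1) = 2*(15 - 2*1) = 2*(15 - 2) = 2*13 = 26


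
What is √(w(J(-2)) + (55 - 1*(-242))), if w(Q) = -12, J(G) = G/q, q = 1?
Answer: √285 ≈ 16.882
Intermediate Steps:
J(G) = G (J(G) = G/1 = G*1 = G)
√(w(J(-2)) + (55 - 1*(-242))) = √(-12 + (55 - 1*(-242))) = √(-12 + (55 + 242)) = √(-12 + 297) = √285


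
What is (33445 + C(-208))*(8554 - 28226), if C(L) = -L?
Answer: -662021816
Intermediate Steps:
(33445 + C(-208))*(8554 - 28226) = (33445 - 1*(-208))*(8554 - 28226) = (33445 + 208)*(-19672) = 33653*(-19672) = -662021816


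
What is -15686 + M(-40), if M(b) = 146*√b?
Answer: -15686 + 292*I*√10 ≈ -15686.0 + 923.38*I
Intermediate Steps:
-15686 + M(-40) = -15686 + 146*√(-40) = -15686 + 146*(2*I*√10) = -15686 + 292*I*√10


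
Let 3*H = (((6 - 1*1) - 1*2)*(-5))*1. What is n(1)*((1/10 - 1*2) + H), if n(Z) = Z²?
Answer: -69/10 ≈ -6.9000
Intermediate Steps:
H = -5 (H = ((((6 - 1*1) - 1*2)*(-5))*1)/3 = ((((6 - 1) - 2)*(-5))*1)/3 = (((5 - 2)*(-5))*1)/3 = ((3*(-5))*1)/3 = (-15*1)/3 = (⅓)*(-15) = -5)
n(1)*((1/10 - 1*2) + H) = 1²*((1/10 - 1*2) - 5) = 1*((⅒ - 2) - 5) = 1*(-19/10 - 5) = 1*(-69/10) = -69/10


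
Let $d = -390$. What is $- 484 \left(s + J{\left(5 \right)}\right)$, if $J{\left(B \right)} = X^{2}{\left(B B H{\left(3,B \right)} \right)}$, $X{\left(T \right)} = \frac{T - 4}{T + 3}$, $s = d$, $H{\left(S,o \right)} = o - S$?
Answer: $\frac{529202696}{2809} \approx 1.884 \cdot 10^{5}$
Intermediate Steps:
$s = -390$
$X{\left(T \right)} = \frac{-4 + T}{3 + T}$
$J{\left(B \right)} = \frac{\left(-4 + B^{2} \left(-3 + B\right)\right)^{2}}{\left(3 + B^{2} \left(-3 + B\right)\right)^{2}}$ ($J{\left(B \right)} = \left(\frac{-4 + B B \left(B - 3\right)}{3 + B B \left(B - 3\right)}\right)^{2} = \left(\frac{-4 + B^{2} \left(B - 3\right)}{3 + B^{2} \left(B - 3\right)}\right)^{2} = \left(\frac{-4 + B^{2} \left(-3 + B\right)}{3 + B^{2} \left(-3 + B\right)}\right)^{2} = \frac{\left(-4 + B^{2} \left(-3 + B\right)\right)^{2}}{\left(3 + B^{2} \left(-3 + B\right)\right)^{2}}$)
$- 484 \left(s + J{\left(5 \right)}\right) = - 484 \left(-390 + \frac{\left(-4 + 5^{2} \left(-3 + 5\right)\right)^{2}}{\left(3 + 5^{2} \left(-3 + 5\right)\right)^{2}}\right) = - 484 \left(-390 + \frac{\left(-4 + 25 \cdot 2\right)^{2}}{\left(3 + 25 \cdot 2\right)^{2}}\right) = - 484 \left(-390 + \frac{\left(-4 + 50\right)^{2}}{\left(3 + 50\right)^{2}}\right) = - 484 \left(-390 + \frac{46^{2}}{2809}\right) = - 484 \left(-390 + 2116 \cdot \frac{1}{2809}\right) = - 484 \left(-390 + \frac{2116}{2809}\right) = \left(-484\right) \left(- \frac{1093394}{2809}\right) = \frac{529202696}{2809}$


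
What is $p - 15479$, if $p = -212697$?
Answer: $-228176$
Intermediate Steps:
$p - 15479 = -212697 - 15479 = -228176$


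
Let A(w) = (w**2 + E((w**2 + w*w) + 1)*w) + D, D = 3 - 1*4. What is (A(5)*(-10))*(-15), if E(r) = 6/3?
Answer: 5100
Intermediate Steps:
D = -1 (D = 3 - 4 = -1)
E(r) = 2 (E(r) = 6*(1/3) = 2)
A(w) = -1 + w**2 + 2*w (A(w) = (w**2 + 2*w) - 1 = -1 + w**2 + 2*w)
(A(5)*(-10))*(-15) = ((-1 + 5**2 + 2*5)*(-10))*(-15) = ((-1 + 25 + 10)*(-10))*(-15) = (34*(-10))*(-15) = -340*(-15) = 5100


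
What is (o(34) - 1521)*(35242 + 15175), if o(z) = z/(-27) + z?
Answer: -2025906311/27 ≈ -7.5034e+7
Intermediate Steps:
o(z) = 26*z/27 (o(z) = z*(-1/27) + z = -z/27 + z = 26*z/27)
(o(34) - 1521)*(35242 + 15175) = ((26/27)*34 - 1521)*(35242 + 15175) = (884/27 - 1521)*50417 = -40183/27*50417 = -2025906311/27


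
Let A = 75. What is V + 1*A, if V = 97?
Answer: 172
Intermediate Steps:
V + 1*A = 97 + 1*75 = 97 + 75 = 172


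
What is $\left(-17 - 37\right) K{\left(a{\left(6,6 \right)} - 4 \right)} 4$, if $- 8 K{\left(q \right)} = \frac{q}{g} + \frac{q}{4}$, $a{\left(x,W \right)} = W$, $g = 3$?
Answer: $\frac{63}{2} \approx 31.5$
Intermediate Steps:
$K{\left(q \right)} = - \frac{7 q}{96}$ ($K{\left(q \right)} = - \frac{\frac{q}{3} + \frac{q}{4}}{8} = - \frac{\frac{7}{12} q}{8} = - \frac{7 q}{96}$)
$\left(-17 - 37\right) K{\left(a{\left(6,6 \right)} - 4 \right)} 4 = \left(-17 - 37\right) - \frac{7 \left(6 - 4\right)}{96} \cdot 4 = \left(-17 - 37\right) \left(- \frac{7}{96}\right) 2 \cdot 4 = - 54 \left(\left(- \frac{7}{48}\right) 4\right) = \left(-54\right) \left(- \frac{7}{12}\right) = \frac{63}{2}$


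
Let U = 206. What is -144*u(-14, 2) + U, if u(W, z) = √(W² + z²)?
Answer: 206 - 1440*√2 ≈ -1830.5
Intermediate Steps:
-144*u(-14, 2) + U = -144*√((-14)² + 2²) + 206 = -144*√(196 + 4) + 206 = -1440*√2 + 206 = 206 - 1440*√2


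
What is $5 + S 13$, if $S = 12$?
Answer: $161$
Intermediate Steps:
$5 + S 13 = 5 + 12 \cdot 13 = 5 + 156 = 161$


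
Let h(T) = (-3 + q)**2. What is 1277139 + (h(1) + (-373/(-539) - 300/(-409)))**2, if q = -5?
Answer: 62275249253890380/48598643401 ≈ 1.2814e+6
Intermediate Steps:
h(T) = 64 (h(T) = (-3 - 5)**2 = (-8)**2 = 64)
1277139 + (h(1) + (-373/(-539) - 300/(-409)))**2 = 1277139 + (64 + (-373/(-539) - 300/(-409)))**2 = 1277139 + (64 + (-373*(-1/539) - 300*(-1/409)))**2 = 1277139 + (64 + (373/539 + 300/409))**2 = 1277139 + (64 + 314257/220451)**2 = 1277139 + (14423121/220451)**2 = 1277139 + 208026419380641/48598643401 = 62275249253890380/48598643401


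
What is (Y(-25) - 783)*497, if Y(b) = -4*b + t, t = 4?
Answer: -337463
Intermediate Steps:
Y(b) = 4 - 4*b (Y(b) = -4*b + 4 = 4 - 4*b)
(Y(-25) - 783)*497 = ((4 - 4*(-25)) - 783)*497 = ((4 + 100) - 783)*497 = (104 - 783)*497 = -679*497 = -337463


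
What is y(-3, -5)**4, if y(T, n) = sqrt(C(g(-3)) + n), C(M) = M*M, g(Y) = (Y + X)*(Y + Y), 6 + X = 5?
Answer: 326041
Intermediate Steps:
X = -1 (X = -6 + 5 = -1)
g(Y) = 2*Y*(-1 + Y) (g(Y) = (Y - 1)*(Y + Y) = (-1 + Y)*(2*Y) = 2*Y*(-1 + Y))
C(M) = M**2
y(T, n) = sqrt(576 + n) (y(T, n) = sqrt((2*(-3)*(-1 - 3))**2 + n) = sqrt((2*(-3)*(-4))**2 + n) = sqrt(24**2 + n) = sqrt(576 + n))
y(-3, -5)**4 = (sqrt(576 - 5))**4 = (sqrt(571))**4 = 326041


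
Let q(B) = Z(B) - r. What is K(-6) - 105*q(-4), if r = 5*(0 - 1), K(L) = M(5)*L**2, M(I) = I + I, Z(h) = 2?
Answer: -375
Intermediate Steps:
M(I) = 2*I
K(L) = 10*L**2 (K(L) = (2*5)*L**2 = 10*L**2)
r = -5 (r = 5*(-1) = -5)
q(B) = 7 (q(B) = 2 - 1*(-5) = 2 + 5 = 7)
K(-6) - 105*q(-4) = 10*(-6)**2 - 105*7 = 10*36 - 735 = 360 - 735 = -375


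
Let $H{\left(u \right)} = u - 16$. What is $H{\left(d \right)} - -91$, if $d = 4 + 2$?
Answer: $81$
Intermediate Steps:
$d = 6$
$H{\left(u \right)} = -16 + u$ ($H{\left(u \right)} = u - 16 = -16 + u$)
$H{\left(d \right)} - -91 = \left(-16 + 6\right) - -91 = -10 + 91 = 81$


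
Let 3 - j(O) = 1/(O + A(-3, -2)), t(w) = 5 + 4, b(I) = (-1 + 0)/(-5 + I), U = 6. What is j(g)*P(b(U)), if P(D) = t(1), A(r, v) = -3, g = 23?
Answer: 531/20 ≈ 26.550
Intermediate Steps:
b(I) = -1/(-5 + I)
t(w) = 9
P(D) = 9
j(O) = 3 - 1/(-3 + O) (j(O) = 3 - 1/(O - 3) = 3 - 1/(-3 + O))
j(g)*P(b(U)) = ((-10 + 3*23)/(-3 + 23))*9 = ((-10 + 69)/20)*9 = ((1/20)*59)*9 = (59/20)*9 = 531/20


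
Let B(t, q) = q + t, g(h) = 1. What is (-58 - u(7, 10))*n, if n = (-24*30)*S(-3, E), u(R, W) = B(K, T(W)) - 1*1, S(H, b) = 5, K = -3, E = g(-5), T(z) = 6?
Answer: 216000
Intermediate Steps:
E = 1
u(R, W) = 2 (u(R, W) = (6 - 3) - 1*1 = 3 - 1 = 2)
n = -3600 (n = -24*30*5 = -720*5 = -3600)
(-58 - u(7, 10))*n = (-58 - 1*2)*(-3600) = (-58 - 2)*(-3600) = -60*(-3600) = 216000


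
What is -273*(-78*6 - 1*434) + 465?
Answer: 246711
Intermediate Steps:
-273*(-78*6 - 1*434) + 465 = -273*(-468 - 434) + 465 = -273*(-902) + 465 = 246246 + 465 = 246711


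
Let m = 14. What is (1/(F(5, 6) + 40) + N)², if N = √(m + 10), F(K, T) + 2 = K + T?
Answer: 57625/2401 + 4*√6/49 ≈ 24.200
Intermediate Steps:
F(K, T) = -2 + K + T (F(K, T) = -2 + (K + T) = -2 + K + T)
N = 2*√6 (N = √(14 + 10) = √24 = 2*√6 ≈ 4.8990)
(1/(F(5, 6) + 40) + N)² = (1/((-2 + 5 + 6) + 40) + 2*√6)² = (1/(9 + 40) + 2*√6)² = (1/49 + 2*√6)²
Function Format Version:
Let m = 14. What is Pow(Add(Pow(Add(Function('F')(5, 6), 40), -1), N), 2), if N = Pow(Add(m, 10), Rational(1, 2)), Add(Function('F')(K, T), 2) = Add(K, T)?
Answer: Add(Rational(57625, 2401), Mul(Rational(4, 49), Pow(6, Rational(1, 2)))) ≈ 24.200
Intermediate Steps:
Function('F')(K, T) = Add(-2, K, T) (Function('F')(K, T) = Add(-2, Add(K, T)) = Add(-2, K, T))
N = Mul(2, Pow(6, Rational(1, 2))) (N = Pow(Add(14, 10), Rational(1, 2)) = Pow(24, Rational(1, 2)) = Mul(2, Pow(6, Rational(1, 2))) ≈ 4.8990)
Pow(Add(Pow(Add(Function('F')(5, 6), 40), -1), N), 2) = Pow(Add(Pow(Add(Add(-2, 5, 6), 40), -1), Mul(2, Pow(6, Rational(1, 2)))), 2) = Pow(Add(Pow(Add(9, 40), -1), Mul(2, Pow(6, Rational(1, 2)))), 2) = Pow(Add(Pow(49, -1), Mul(2, Pow(6, Rational(1, 2)))), 2) = Pow(Add(Rational(1, 49), Mul(2, Pow(6, Rational(1, 2)))), 2)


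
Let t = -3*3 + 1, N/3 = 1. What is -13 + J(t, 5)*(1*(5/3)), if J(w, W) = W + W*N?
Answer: 61/3 ≈ 20.333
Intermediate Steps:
N = 3 (N = 3*1 = 3)
t = -8 (t = -9 + 1 = -8)
J(w, W) = 4*W (J(w, W) = W + W*3 = W + 3*W = 4*W)
-13 + J(t, 5)*(1*(5/3)) = -13 + (4*5)*(1*(5/3)) = -13 + 20*(1*(5*(1/3))) = -13 + 20*(1*(5/3)) = -13 + 20*(5/3) = -13 + 100/3 = 61/3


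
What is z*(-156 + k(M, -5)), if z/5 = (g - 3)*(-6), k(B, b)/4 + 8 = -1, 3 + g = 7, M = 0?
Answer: 5760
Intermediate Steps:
g = 4 (g = -3 + 7 = 4)
k(B, b) = -36 (k(B, b) = -32 + 4*(-1) = -32 - 4 = -36)
z = -30 (z = 5*((4 - 3)*(-6)) = 5*(1*(-6)) = 5*(-6) = -30)
z*(-156 + k(M, -5)) = -30*(-156 - 36) = -30*(-192) = 5760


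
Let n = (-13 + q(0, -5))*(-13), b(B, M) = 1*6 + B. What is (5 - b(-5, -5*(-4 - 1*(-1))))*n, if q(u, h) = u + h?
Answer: 936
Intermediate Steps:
q(u, h) = h + u
b(B, M) = 6 + B
n = 234 (n = (-13 + (-5 + 0))*(-13) = (-13 - 5)*(-13) = -18*(-13) = 234)
(5 - b(-5, -5*(-4 - 1*(-1))))*n = (5 - (6 - 5))*234 = (5 - 1*1)*234 = (5 - 1)*234 = 4*234 = 936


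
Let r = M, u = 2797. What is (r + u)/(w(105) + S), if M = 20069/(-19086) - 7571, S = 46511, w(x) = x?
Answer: -91136633/889712976 ≈ -0.10243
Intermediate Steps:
M = -144520175/19086 (M = 20069*(-1/19086) - 7571 = -20069/19086 - 7571 = -144520175/19086 ≈ -7572.1)
r = -144520175/19086 ≈ -7572.1
(r + u)/(w(105) + S) = (-144520175/19086 + 2797)/(105 + 46511) = -91136633/19086/46616 = -91136633/19086*1/46616 = -91136633/889712976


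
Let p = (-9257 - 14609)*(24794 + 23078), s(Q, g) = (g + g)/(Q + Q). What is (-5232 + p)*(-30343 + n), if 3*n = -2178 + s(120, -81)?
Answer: 177485803695662/5 ≈ 3.5497e+13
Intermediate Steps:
s(Q, g) = g/Q (s(Q, g) = (2*g)/((2*Q)) = (2*g)*(1/(2*Q)) = g/Q)
p = -1142513152 (p = -23866*47872 = -1142513152)
n = -29049/40 (n = (-2178 - 81/120)/3 = (-2178 - 81*1/120)/3 = (-2178 - 27/40)/3 = (1/3)*(-87147/40) = -29049/40 ≈ -726.22)
(-5232 + p)*(-30343 + n) = (-5232 - 1142513152)*(-30343 - 29049/40) = -1142518384*(-1242769/40) = 177485803695662/5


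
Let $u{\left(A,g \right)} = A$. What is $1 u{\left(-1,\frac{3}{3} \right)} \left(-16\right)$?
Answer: $16$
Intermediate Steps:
$1 u{\left(-1,\frac{3}{3} \right)} \left(-16\right) = 1 \left(-1\right) \left(-16\right) = \left(-1\right) \left(-16\right) = 16$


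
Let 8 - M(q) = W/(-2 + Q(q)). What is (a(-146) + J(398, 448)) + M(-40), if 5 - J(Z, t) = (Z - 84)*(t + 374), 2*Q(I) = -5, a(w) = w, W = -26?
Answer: -2324221/9 ≈ -2.5825e+5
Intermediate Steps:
Q(I) = -5/2 (Q(I) = (½)*(-5) = -5/2)
J(Z, t) = 5 - (-84 + Z)*(374 + t) (J(Z, t) = 5 - (Z - 84)*(t + 374) = 5 - (-84 + Z)*(374 + t))
M(q) = 20/9 (M(q) = 8 - (-26)/(-2 - 5/2) = 8 - (-26)/(-9/2) = 8 - (-26)*(-2)/9 = 8 - 1*52/9 = 8 - 52/9 = 20/9)
(a(-146) + J(398, 448)) + M(-40) = (-146 + (31421 - 374*398 + 84*448 - 1*398*448)) + 20/9 = (-146 + (31421 - 148852 + 37632 - 178304)) + 20/9 = (-146 - 258103) + 20/9 = -258249 + 20/9 = -2324221/9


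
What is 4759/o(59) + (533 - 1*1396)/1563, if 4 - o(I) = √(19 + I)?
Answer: -14903387/48453 - 4759*√78/62 ≈ -985.49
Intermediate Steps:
o(I) = 4 - √(19 + I)
4759/o(59) + (533 - 1*1396)/1563 = 4759/(4 - √(19 + 59)) + (533 - 1*1396)/1563 = 4759/(4 - √78) + (533 - 1396)*(1/1563) = 4759/(4 - √78) - 863*1/1563 = 4759/(4 - √78) - 863/1563 = -863/1563 + 4759/(4 - √78)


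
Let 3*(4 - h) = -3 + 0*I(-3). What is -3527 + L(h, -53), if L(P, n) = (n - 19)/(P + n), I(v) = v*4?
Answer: -7051/2 ≈ -3525.5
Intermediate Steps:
I(v) = 4*v
h = 5 (h = 4 - (-3 + 0*(4*(-3)))/3 = 4 - (-3 + 0*(-12))/3 = 4 - (-3 + 0)/3 = 4 - ⅓*(-3) = 4 + 1 = 5)
L(P, n) = (-19 + n)/(P + n)
-3527 + L(h, -53) = -3527 + (-19 - 53)/(5 - 53) = -3527 - 72/(-48) = -3527 - 1/48*(-72) = -3527 + 3/2 = -7051/2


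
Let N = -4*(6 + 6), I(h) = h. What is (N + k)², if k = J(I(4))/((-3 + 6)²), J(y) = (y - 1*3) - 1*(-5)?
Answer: 20164/9 ≈ 2240.4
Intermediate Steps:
J(y) = 2 + y (J(y) = (y - 3) + 5 = (-3 + y) + 5 = 2 + y)
N = -48 (N = -4*12 = -48)
k = ⅔ (k = (2 + 4)/((-3 + 6)²) = 6/(3²) = 6/9 = 6*(⅑) = ⅔ ≈ 0.66667)
(N + k)² = (-48 + ⅔)² = (-142/3)² = 20164/9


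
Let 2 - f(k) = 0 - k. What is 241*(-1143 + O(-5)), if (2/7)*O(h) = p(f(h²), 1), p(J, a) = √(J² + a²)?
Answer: -275463 + 1687*√730/2 ≈ -2.5267e+5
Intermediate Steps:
f(k) = 2 + k (f(k) = 2 - (0 - k) = 2 - (-1)*k = 2 + k)
O(h) = 7*√(1 + (2 + h²)²)/2 (O(h) = 7*√((2 + h²)² + 1²)/2 = 7*√((2 + h²)² + 1)/2 = 7*√(1 + (2 + h²)²)/2)
241*(-1143 + O(-5)) = 241*(-1143 + 7*√(1 + (2 + (-5)²)²)/2) = 241*(-1143 + 7*√(1 + (2 + 25)²)/2) = 241*(-1143 + 7*√(1 + 27²)/2) = 241*(-1143 + 7*√(1 + 729)/2) = 241*(-1143 + 7*√730/2) = -275463 + 1687*√730/2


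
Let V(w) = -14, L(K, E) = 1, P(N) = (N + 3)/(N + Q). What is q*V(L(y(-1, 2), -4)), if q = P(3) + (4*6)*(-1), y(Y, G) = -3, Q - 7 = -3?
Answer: 324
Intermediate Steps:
Q = 4 (Q = 7 - 3 = 4)
P(N) = (3 + N)/(4 + N) (P(N) = (N + 3)/(N + 4) = (3 + N)/(4 + N))
q = -162/7 (q = (3 + 3)/(4 + 3) + (4*6)*(-1) = 6/7 + 24*(-1) = (⅐)*6 - 24 = 6/7 - 24 = -162/7 ≈ -23.143)
q*V(L(y(-1, 2), -4)) = -162/7*(-14) = 324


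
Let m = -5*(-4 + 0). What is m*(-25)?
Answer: -500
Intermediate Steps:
m = 20 (m = -5*(-4) = 20)
m*(-25) = 20*(-25) = -500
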